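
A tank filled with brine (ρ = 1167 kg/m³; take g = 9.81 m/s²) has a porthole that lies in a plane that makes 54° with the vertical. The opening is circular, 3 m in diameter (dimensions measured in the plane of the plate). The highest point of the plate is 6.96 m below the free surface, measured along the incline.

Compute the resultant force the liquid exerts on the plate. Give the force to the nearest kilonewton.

γ = ρg = 1167 × 9.81 / 1000 = 11.44827 kN/m³.
The plate makes 54° with the vertical, i.e. θ = 90° − 54° = 36° to the horizontal. Measuring y along the incline from the free-surface line, vertical depth h = y·sinθ with sinθ = 0.587785.
The centroid is at the centre, 1.5 m below the top of the plate, so y_c = 6.96 + 1.5 = 8.46 m and h_c = 8.46 × 0.587785 = 4.97266 m.
A = π(1.5)² = 7.06858 m².
Resultant F = γ·h_c·A = 11.44827 × 4.97266 × 7.06858 = 402.403 kN.

F ≈ 402 kN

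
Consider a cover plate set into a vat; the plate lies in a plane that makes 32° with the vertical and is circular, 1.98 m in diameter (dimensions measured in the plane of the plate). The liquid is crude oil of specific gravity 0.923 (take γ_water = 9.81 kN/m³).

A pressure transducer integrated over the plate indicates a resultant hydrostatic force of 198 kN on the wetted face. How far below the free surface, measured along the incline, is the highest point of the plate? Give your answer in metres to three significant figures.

y_top ≈ 7.38 m

γ = 0.923 × 9.81 = 9.05463 kN/m³.
A = π(0.99)² = 3.07907 m².
From F = γ·h_c·A, the centroid depth is h_c = 198/(9.05463 × 3.07907) = 7.10191 m.
The plate makes 32° with the vertical, i.e. θ = 90° − 32° = 58° to the horizontal. Measuring y along the incline from the free-surface line, vertical depth h = y·sinθ with sinθ = 0.848048.
Along the incline, y_c = h_c/sinθ = 7.10191/0.848048 = 8.37442 m.
The centroid is at the centre, 0.99 m below the top of the plate, so the highest point sits at y_top = 8.37442 − 0.99 = 7.38442 m along the incline.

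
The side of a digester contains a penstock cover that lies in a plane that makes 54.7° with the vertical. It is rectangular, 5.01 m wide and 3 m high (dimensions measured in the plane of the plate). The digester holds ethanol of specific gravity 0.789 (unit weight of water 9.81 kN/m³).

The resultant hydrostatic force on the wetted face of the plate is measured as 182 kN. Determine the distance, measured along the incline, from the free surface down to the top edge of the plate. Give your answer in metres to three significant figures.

y_top ≈ 1.21 m

γ = 0.789 × 9.81 = 7.74009 kN/m³.
A = 5.01 × 3 = 15.03 m².
From F = γ·h_c·A, the centroid depth is h_c = 182/(7.74009 × 15.03) = 1.56447 m.
The plate makes 54.7° with the vertical, i.e. θ = 90° − 54.7° = 35.3° to the horizontal. Measuring y along the incline from the free-surface line, vertical depth h = y·sinθ with sinθ = 0.577858.
Along the incline, y_c = h_c/sinθ = 1.56447/0.577858 = 2.70736 m.
The centroid lies 3/2 = 1.5 m below the top edge, so the top edge sits at y_top = 2.70736 − 1.5 = 1.20736 m along the incline.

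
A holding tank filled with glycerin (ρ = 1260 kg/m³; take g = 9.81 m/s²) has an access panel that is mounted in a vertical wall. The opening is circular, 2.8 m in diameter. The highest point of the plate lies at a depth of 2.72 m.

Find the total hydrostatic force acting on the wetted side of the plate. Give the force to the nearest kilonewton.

γ = ρg = 1260 × 9.81 / 1000 = 12.3606 kN/m³.
The centroid is at the centre, 1.4 m below the top of the plate, so the centroid depth is h_c = 2.72 + 1.4 = 4.12 m.
A = π(1.4)² = 6.15752 m².
Resultant F = γ·h_c·A = 12.3606 × 4.12 × 6.15752 = 313.576 kN.

F ≈ 314 kN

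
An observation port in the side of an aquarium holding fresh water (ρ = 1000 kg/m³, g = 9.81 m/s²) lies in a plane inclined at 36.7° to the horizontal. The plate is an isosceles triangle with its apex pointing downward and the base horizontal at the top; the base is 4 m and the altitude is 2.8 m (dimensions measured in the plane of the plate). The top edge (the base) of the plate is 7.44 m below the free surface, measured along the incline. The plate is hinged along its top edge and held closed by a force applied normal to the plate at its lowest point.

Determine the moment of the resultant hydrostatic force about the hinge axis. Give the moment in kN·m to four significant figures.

γ = ρg = 1000 × 9.81 = 9810 N/m³ = 9.81 kN/m³.
Let θ = 36.7° be the plate's angle to the horizontal; measure y along the incline from where the plane meets the free surface. Vertical depth h = y·sinθ with sinθ = 0.597625.
With the apex down, the centroid sits h/3 = 2.8/3 = 0.933333 m below the base (the top edge), so y_c = 7.44 + 0.933333 = 8.37333 m and h_c = 8.37333 × 0.597625 = 5.00411 m.
A = ½ × 4 × 2.8 = 5.6 m².
Resultant F = γ·h_c·A = 9.81 × 5.00411 × 5.6 = 274.906 kN.
I_c = b·h³/36 = 4 × 2.8³/36 = 2.43911 m⁴.
Centre of pressure: y_p = y_c + I_c/(y_c·A) = 8.37333 + 2.43911/(8.37333 × 5.6) = 8.37333 + 0.052017 = 8.42535 m along the plane.
The resultant acts 0.933333 + 0.052017 = 0.98535 m (along the plate) below the hinge at the top edge, so the moment about the hinge is M = F × 0.98535 = 274.906 × 0.98535 = 270.879 kN·m.

M ≈ 270.9 kN·m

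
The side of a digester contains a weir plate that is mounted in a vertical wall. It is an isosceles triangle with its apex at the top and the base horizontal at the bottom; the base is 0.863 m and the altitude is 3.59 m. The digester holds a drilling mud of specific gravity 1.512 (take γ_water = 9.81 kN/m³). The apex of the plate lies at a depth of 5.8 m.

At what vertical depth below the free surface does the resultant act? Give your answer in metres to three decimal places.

h_p = 8.281 m

γ = 1.512 × 9.81 = 14.83272 kN/m³.
With the apex up, the centroid sits 2h/3 = 2 × 3.59/3 = 2.39333 m below the apex, so the centroid depth is h_c = 5.8 + 2.39333 = 8.19333 m.
A = ½ × 0.863 × 3.59 = 1.54908 m².
Resultant F = γ·h_c·A = 14.83272 × 8.19333 × 1.54908 = 188.259 kN.
I_c = b·h³/36 = 0.863 × 3.59³/36 = 1.10915 m⁴.
Centre of pressure: y_p = y_c + I_c/(y_c·A) = 8.19333 + 1.10915/(8.19333 × 1.54908) = 8.19333 + 0.0873888 = 8.28072 m along the plane.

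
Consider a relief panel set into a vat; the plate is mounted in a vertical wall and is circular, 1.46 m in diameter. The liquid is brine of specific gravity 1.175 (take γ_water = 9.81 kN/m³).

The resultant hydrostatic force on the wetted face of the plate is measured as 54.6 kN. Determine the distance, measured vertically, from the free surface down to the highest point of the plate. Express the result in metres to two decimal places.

d_top ≈ 2.10 m

γ = 1.175 × 9.81 = 11.52675 kN/m³.
A = π(0.73)² = 1.67415 m².
From F = γ·h_c·A, the centroid depth is h_c = 54.6/(11.52675 × 1.67415) = 2.82938 m.
The centroid is at the centre, 0.73 m below the top of the plate, so the highest point sits at h_top = 2.82938 − 0.73 = 2.09938 m below the surface.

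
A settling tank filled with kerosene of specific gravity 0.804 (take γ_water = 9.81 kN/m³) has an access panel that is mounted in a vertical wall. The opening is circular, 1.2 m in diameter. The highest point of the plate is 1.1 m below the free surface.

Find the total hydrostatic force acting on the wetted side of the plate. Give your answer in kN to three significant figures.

F ≈ 15.2 kN

γ = 0.804 × 9.81 = 7.88724 kN/m³.
The centroid is at the centre, 0.6 m below the top of the plate, so the centroid depth is h_c = 1.1 + 0.6 = 1.7 m.
A = π(0.6)² = 1.13097 m².
Resultant F = γ·h_c·A = 7.88724 × 1.7 × 1.13097 = 15.1644 kN.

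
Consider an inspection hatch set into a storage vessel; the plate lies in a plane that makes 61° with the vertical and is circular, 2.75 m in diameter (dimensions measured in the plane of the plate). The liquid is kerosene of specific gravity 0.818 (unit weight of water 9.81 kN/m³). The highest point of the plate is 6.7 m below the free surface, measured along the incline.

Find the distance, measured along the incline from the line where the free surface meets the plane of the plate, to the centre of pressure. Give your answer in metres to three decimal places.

y_p = 8.134 m

γ = 0.818 × 9.81 = 8.02458 kN/m³.
The plate makes 61° with the vertical, i.e. θ = 90° − 61° = 29° to the horizontal. Measuring y along the incline from the free-surface line, vertical depth h = y·sinθ with sinθ = 0.484810.
The centroid is at the centre, 1.375 m below the top of the plate, so y_c = 6.7 + 1.375 = 8.075 m and h_c = 8.075 × 0.484810 = 3.91484 m.
A = π(1.375)² = 5.93957 m².
Resultant F = γ·h_c·A = 8.02458 × 3.91484 × 5.93957 = 186.591 kN.
I_c = πr⁴/4 = π × 1.375⁴/4 = 2.80738 m⁴.
Centre of pressure: y_p = y_c + I_c/(y_c·A) = 8.075 + 2.80738/(8.075 × 5.93957) = 8.075 + 0.0585334 = 8.13353 m along the plane.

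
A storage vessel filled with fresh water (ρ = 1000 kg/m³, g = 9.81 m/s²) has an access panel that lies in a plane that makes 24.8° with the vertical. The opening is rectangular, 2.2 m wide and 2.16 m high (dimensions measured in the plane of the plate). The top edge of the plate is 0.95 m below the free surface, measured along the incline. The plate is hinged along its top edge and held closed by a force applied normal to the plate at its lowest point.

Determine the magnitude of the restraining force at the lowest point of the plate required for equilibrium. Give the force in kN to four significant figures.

P ≈ 50.57 kN

γ = ρg = 1000 × 9.81 = 9810 N/m³ = 9.81 kN/m³.
The plate makes 24.8° with the vertical, i.e. θ = 90° − 24.8° = 65.2° to the horizontal. Measuring y along the incline from the free-surface line, vertical depth h = y·sinθ with sinθ = 0.907777.
The centroid lies 2.16/2 = 1.08 m below the top edge, so y_c = 0.95 + 1.08 = 2.03 m and h_c = 2.03 × 0.907777 = 1.84279 m.
A = 2.2 × 2.16 = 4.752 m².
Resultant F = γ·h_c·A = 9.81 × 1.84279 × 4.752 = 85.9056 kN.
I_c = b·h³/12 = 2.2 × 2.16³/12 = 1.84758 m⁴.
Centre of pressure: y_p = y_c + I_c/(y_c·A) = 2.03 + 1.84758/(2.03 × 4.752) = 2.03 + 0.191527 = 2.22153 m along the plane.
The resultant acts 1.08 + 0.191527 = 1.27153 m (along the plate) below the hinge at the top edge, so the moment about the hinge is M = F × 1.27153 = 85.9056 × 1.27153 = 109.232 kN·m.
A normal force at the bottom, 2.16 m from the hinge, must supply this moment: P = 109.232/2.16 = 50.5704 kN.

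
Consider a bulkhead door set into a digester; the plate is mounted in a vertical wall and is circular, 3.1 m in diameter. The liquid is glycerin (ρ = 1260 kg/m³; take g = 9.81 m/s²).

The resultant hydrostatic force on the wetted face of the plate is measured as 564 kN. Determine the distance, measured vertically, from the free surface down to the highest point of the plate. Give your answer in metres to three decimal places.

d_top ≈ 4.495 m

γ = ρg = 1260 × 9.81 / 1000 = 12.3606 kN/m³.
A = π(1.55)² = 7.54768 m².
From F = γ·h_c·A, the centroid depth is h_c = 564/(12.3606 × 7.54768) = 6.04541 m.
The centroid is at the centre, 1.55 m below the top of the plate, so the highest point sits at h_top = 6.04541 − 1.55 = 4.49541 m below the surface.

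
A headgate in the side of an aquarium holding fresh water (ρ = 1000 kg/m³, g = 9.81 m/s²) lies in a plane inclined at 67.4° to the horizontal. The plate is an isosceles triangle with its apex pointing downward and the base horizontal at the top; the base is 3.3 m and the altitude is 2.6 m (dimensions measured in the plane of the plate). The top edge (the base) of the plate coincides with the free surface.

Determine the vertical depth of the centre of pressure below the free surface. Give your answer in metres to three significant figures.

γ = ρg = 1000 × 9.81 = 9810 N/m³ = 9.81 kN/m³.
Let θ = 67.4° be the plate's angle to the horizontal; measure y along the incline from where the plane meets the free surface. Vertical depth h = y·sinθ with sinθ = 0.923210.
With the apex down, the centroid sits h/3 = 2.6/3 = 0.866667 m below the base (the top edge), so y_c = 0.866667 m and h_c = 0.866667 × 0.923210 = 0.800116 m.
A = ½ × 3.3 × 2.6 = 4.29 m².
Resultant F = γ·h_c·A = 9.81 × 0.800116 × 4.29 = 33.6728 kN.
I_c = b·h³/36 = 3.3 × 2.6³/36 = 1.61113 m⁴.
Centre of pressure: y_p = y_c + I_c/(y_c·A) = 0.866667 + 1.61113/(0.866667 × 4.29) = 0.866667 + 0.433332 = 1.3 m along the plane.
Vertically, h_p = y_p·sinθ = 1.3 × 0.923210 = 1.20017 m.

h_p = 1.20 m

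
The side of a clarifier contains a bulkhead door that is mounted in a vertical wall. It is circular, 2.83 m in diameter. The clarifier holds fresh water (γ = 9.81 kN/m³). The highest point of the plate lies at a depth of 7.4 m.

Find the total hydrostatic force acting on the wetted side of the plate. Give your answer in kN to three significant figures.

F ≈ 544 kN

γ = 9.81 kN/m³.
The centroid is at the centre, 1.415 m below the top of the plate, so the centroid depth is h_c = 7.4 + 1.415 = 8.815 m.
A = π(1.415)² = 6.29018 m².
Resultant F = γ·h_c·A = 9.81 × 8.815 × 6.29018 = 543.944 kN.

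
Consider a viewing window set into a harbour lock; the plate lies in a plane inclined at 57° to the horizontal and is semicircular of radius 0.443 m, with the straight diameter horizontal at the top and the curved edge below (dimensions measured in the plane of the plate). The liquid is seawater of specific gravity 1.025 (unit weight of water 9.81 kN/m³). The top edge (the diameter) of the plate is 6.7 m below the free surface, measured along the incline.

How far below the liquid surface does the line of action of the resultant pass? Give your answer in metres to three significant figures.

h_p = 5.78 m

γ = 1.025 × 9.81 = 10.05525 kN/m³.
Let θ = 57° be the plate's angle to the horizontal; measure y along the incline from where the plane meets the free surface. Vertical depth h = y·sinθ with sinθ = 0.838671.
The centroid of a semicircle lies 4r/(3π) = 0.188015 m from the diameter, here below the top edge, so y_c = 6.7 + 0.188015 = 6.88802 m and h_c = 6.88802 × 0.838671 = 5.77678 m.
A = πr²/2 = π × 0.443²/2 = 0.308267 m².
Resultant F = γ·h_c·A = 10.05525 × 5.77678 × 0.308267 = 17.9063 kN.
I_c = (π/8 − 8/(9π))·r⁴ = 0.109757 × 0.443⁴ = 0.00422714 m⁴.
Centre of pressure: y_p = y_c + I_c/(y_c·A) = 6.88802 + 0.00422714/(6.88802 × 0.308267) = 6.88802 + 0.00199079 = 6.89001 m along the plane.
Vertically, h_p = y_p·sinθ = 6.89001 × 0.838671 = 5.77845 m.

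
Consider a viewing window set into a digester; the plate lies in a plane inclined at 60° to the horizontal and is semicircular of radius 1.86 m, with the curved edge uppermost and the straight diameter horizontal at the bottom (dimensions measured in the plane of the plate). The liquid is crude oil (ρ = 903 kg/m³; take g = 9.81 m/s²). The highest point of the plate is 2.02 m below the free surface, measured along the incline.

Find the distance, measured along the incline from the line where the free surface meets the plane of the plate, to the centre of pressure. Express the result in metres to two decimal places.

γ = ρg = 903 × 9.81 / 1000 = 8.85843 kN/m³.
Let θ = 60° be the plate's angle to the horizontal; measure y along the incline from where the plane meets the free surface. Vertical depth h = y·sinθ with sinθ = 0.866025.
The centroid lies 4r/(3π) = 0.789409 m above the diameter, so r − 4r/(3π) = 1.86 − 0.789409 = 1.07059 m below the topmost point, so y_c = 2.02 + 1.07059 = 3.09059 m and h_c = 3.09059 × 0.866025 = 2.67653 m.
A = πr²/2 = π × 1.86²/2 = 5.43433 m².
Resultant F = γ·h_c·A = 8.85843 × 2.67653 × 5.43433 = 128.847 kN.
I_c = (π/8 − 8/(9π))·r⁴ = 0.109757 × 1.86⁴ = 1.31366 m⁴.
Centre of pressure: y_p = y_c + I_c/(y_c·A) = 3.09059 + 1.31366/(3.09059 × 5.43433) = 3.09059 + 0.078216 = 3.16881 m along the plane.

y_p = 3.17 m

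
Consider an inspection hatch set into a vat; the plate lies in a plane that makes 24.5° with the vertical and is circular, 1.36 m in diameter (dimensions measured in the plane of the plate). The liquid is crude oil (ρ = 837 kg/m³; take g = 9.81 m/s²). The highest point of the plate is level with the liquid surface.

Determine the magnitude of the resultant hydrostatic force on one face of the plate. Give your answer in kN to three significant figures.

γ = ρg = 837 × 9.81 / 1000 = 8.21097 kN/m³.
The plate makes 24.5° with the vertical, i.e. θ = 90° − 24.5° = 65.5° to the horizontal. Measuring y along the incline from the free-surface line, vertical depth h = y·sinθ with sinθ = 0.909961.
The centroid is at the centre, 0.68 m below the top of the plate, so y_c = 0.68 m and h_c = 0.68 × 0.909961 = 0.618773 m.
A = π(0.68)² = 1.45267 m².
Resultant F = γ·h_c·A = 8.21097 × 0.618773 × 1.45267 = 7.38062 kN.

F ≈ 7.38 kN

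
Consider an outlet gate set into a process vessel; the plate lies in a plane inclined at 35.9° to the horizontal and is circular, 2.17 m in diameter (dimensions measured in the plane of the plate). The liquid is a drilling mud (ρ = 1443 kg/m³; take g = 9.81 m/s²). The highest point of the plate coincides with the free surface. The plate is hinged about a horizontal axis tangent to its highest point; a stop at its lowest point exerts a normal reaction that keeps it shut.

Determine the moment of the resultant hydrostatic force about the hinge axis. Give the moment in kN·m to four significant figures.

M ≈ 45.17 kN·m

γ = ρg = 1443 × 9.81 / 1000 = 14.15583 kN/m³.
Let θ = 35.9° be the plate's angle to the horizontal; measure y along the incline from where the plane meets the free surface. Vertical depth h = y·sinθ with sinθ = 0.586372.
The centroid is at the centre, 1.085 m below the top of the plate, so y_c = 1.085 m and h_c = 1.085 × 0.586372 = 0.636214 m.
A = π(1.085)² = 3.69836 m².
Resultant F = γ·h_c·A = 14.15583 × 0.636214 × 3.69836 = 33.3079 kN.
I_c = πr⁴/4 = π × 1.085⁴/4 = 1.08845 m⁴.
Centre of pressure: y_p = y_c + I_c/(y_c·A) = 1.085 + 1.08845/(1.085 × 3.69836) = 1.085 + 0.27125 = 1.35625 m along the plane.
The resultant acts 1.085 + 0.27125 = 1.35625 m (along the plate) below the hinge at the top edge, so the moment about the hinge is M = F × 1.35625 = 33.3079 × 1.35625 = 45.1738 kN·m.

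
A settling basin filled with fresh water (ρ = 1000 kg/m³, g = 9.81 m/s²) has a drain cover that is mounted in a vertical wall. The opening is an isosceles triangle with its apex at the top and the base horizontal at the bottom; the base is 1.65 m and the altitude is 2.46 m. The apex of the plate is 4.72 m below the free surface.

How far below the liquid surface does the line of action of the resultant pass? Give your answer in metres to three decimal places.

h_p = 6.413 m

γ = ρg = 1000 × 9.81 = 9810 N/m³ = 9.81 kN/m³.
With the apex up, the centroid sits 2h/3 = 2 × 2.46/3 = 1.64 m below the apex, so the centroid depth is h_c = 4.72 + 1.64 = 6.36 m.
A = ½ × 1.65 × 2.46 = 2.0295 m².
Resultant F = γ·h_c·A = 9.81 × 6.36 × 2.0295 = 126.624 kN.
I_c = b·h³/36 = 1.65 × 2.46³/36 = 0.682318 m⁴.
Centre of pressure: y_p = y_c + I_c/(y_c·A) = 6.36 + 0.682318/(6.36 × 2.0295) = 6.36 + 0.0528616 = 6.41286 m along the plane.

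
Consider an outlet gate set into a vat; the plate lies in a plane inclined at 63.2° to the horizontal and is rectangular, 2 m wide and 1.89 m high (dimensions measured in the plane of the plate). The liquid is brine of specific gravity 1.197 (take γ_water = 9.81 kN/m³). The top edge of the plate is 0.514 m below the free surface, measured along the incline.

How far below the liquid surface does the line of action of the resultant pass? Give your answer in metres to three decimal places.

γ = 1.197 × 9.81 = 11.74257 kN/m³.
Let θ = 63.2° be the plate's angle to the horizontal; measure y along the incline from where the plane meets the free surface. Vertical depth h = y·sinθ with sinθ = 0.892586.
The centroid lies 1.89/2 = 0.945 m below the top edge, so y_c = 0.514 + 0.945 = 1.459 m and h_c = 1.459 × 0.892586 = 1.30228 m.
A = 2 × 1.89 = 3.78 m².
Resultant F = γ·h_c·A = 11.74257 × 1.30228 × 3.78 = 57.8042 kN.
I_c = b·h³/12 = 2 × 1.89³/12 = 1.12521 m⁴.
Centre of pressure: y_p = y_c + I_c/(y_c·A) = 1.459 + 1.12521/(1.459 × 3.78) = 1.459 + 0.204026 = 1.66303 m along the plane.
Vertically, h_p = y_p·sinθ = 1.66303 × 0.892586 = 1.4844 m.

h_p = 1.484 m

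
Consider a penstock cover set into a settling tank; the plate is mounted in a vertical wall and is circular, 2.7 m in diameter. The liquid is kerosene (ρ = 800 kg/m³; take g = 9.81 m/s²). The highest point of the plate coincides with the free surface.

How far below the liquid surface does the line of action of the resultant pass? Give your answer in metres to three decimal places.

h_p = 1.688 m

γ = ρg = 800 × 9.81 / 1000 = 7.848 kN/m³.
The centroid is at the centre, 1.35 m below the top of the plate, so the centroid depth is h_c = 1.35 m.
A = π(1.35)² = 5.72555 m².
Resultant F = γ·h_c·A = 7.848 × 1.35 × 5.72555 = 60.6611 kN.
I_c = πr⁴/4 = π × 1.35⁴/4 = 2.6087 m⁴.
Centre of pressure: y_p = y_c + I_c/(y_c·A) = 1.35 + 2.6087/(1.35 × 5.72555) = 1.35 + 0.3375 = 1.6875 m along the plane.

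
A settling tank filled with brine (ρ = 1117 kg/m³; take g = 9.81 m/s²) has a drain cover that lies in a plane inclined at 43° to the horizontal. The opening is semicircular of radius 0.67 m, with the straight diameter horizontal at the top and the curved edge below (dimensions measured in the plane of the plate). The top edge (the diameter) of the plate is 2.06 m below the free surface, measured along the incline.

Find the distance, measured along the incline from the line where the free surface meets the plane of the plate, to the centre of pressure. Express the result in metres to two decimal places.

γ = ρg = 1117 × 9.81 / 1000 = 10.95777 kN/m³.
Let θ = 43° be the plate's angle to the horizontal; measure y along the incline from where the plane meets the free surface. Vertical depth h = y·sinθ with sinθ = 0.681998.
The centroid of a semicircle lies 4r/(3π) = 0.284357 m from the diameter, here below the top edge, so y_c = 2.06 + 0.284357 = 2.34436 m and h_c = 2.34436 × 0.681998 = 1.59885 m.
A = πr²/2 = π × 0.67²/2 = 0.70513 m².
Resultant F = γ·h_c·A = 10.95777 × 1.59885 × 0.70513 = 12.3538 kN.
I_c = (π/8 − 8/(9π))·r⁴ = 0.109757 × 0.67⁴ = 0.0221173 m⁴.
Centre of pressure: y_p = y_c + I_c/(y_c·A) = 2.34436 + 0.0221173/(2.34436 × 0.70513) = 2.34436 + 0.0133795 = 2.35774 m along the plane.

y_p = 2.36 m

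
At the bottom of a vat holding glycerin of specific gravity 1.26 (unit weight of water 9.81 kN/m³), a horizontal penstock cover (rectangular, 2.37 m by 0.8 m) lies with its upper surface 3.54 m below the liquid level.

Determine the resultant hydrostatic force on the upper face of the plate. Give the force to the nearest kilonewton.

F ≈ 83 kN

γ = 1.26 × 9.81 = 12.3606 kN/m³.
The plate is horizontal, so pressure is uniform at p = γ·h = 12.3606 × 3.54 = 43.7565 kN/m².
A = 2.37 × 0.8 = 1.896 m².
F = p·A = 43.7565 × 1.896 = 82.9623 kN.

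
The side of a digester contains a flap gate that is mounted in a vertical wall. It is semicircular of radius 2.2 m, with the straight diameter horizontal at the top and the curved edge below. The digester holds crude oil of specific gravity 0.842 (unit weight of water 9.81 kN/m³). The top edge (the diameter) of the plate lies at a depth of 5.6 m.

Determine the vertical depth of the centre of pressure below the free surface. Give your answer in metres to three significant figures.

h_p = 6.59 m

γ = 0.842 × 9.81 = 8.26002 kN/m³.
The centroid of a semicircle lies 4r/(3π) = 0.933709 m from the diameter, here below the top edge, so the centroid depth is h_c = 5.6 + 0.933709 = 6.53371 m.
A = πr²/2 = π × 2.2²/2 = 7.60265 m².
Resultant F = γ·h_c·A = 8.26002 × 6.53371 × 7.60265 = 410.304 kN.
I_c = (π/8 − 8/(9π))·r⁴ = 0.109757 × 2.2⁴ = 2.57112 m⁴.
Centre of pressure: y_p = y_c + I_c/(y_c·A) = 6.53371 + 2.57112/(6.53371 × 7.60265) = 6.53371 + 0.0517604 = 6.58547 m along the plane.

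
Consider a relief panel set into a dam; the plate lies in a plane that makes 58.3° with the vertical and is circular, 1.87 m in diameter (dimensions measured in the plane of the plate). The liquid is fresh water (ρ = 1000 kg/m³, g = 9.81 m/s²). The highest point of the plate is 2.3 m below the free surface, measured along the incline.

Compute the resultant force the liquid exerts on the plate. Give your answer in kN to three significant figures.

F ≈ 45.8 kN

γ = ρg = 1000 × 9.81 = 9810 N/m³ = 9.81 kN/m³.
The plate makes 58.3° with the vertical, i.e. θ = 90° − 58.3° = 31.7° to the horizontal. Measuring y along the incline from the free-surface line, vertical depth h = y·sinθ with sinθ = 0.525472.
The centroid is at the centre, 0.935 m below the top of the plate, so y_c = 2.3 + 0.935 = 3.235 m and h_c = 3.235 × 0.525472 = 1.6999 m.
A = π(0.935)² = 2.74646 m².
Resultant F = γ·h_c·A = 9.81 × 1.6999 × 2.74646 = 45.8 kN.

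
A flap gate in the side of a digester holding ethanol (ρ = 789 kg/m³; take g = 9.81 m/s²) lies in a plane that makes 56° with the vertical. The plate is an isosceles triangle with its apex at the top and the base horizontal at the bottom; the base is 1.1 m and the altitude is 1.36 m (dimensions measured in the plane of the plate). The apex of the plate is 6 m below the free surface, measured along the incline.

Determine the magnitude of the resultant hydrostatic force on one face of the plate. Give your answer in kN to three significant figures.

F ≈ 22.4 kN

γ = ρg = 789 × 9.81 / 1000 = 7.74009 kN/m³.
The plate makes 56° with the vertical, i.e. θ = 90° − 56° = 34° to the horizontal. Measuring y along the incline from the free-surface line, vertical depth h = y·sinθ with sinθ = 0.559193.
With the apex up, the centroid sits 2h/3 = 2 × 1.36/3 = 0.906667 m below the apex, so y_c = 6 + 0.906667 = 6.90667 m and h_c = 6.90667 × 0.559193 = 3.86216 m.
A = ½ × 1.1 × 1.36 = 0.748 m².
Resultant F = γ·h_c·A = 7.74009 × 3.86216 × 0.748 = 22.3603 kN.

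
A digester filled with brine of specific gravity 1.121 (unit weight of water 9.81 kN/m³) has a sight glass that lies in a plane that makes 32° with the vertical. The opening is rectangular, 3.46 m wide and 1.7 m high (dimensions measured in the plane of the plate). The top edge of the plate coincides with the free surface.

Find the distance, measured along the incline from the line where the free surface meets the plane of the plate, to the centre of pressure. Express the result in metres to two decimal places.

γ = 1.121 × 9.81 = 10.99701 kN/m³.
The plate makes 32° with the vertical, i.e. θ = 90° − 32° = 58° to the horizontal. Measuring y along the incline from the free-surface line, vertical depth h = y·sinθ with sinθ = 0.848048.
The centroid lies 1.7/2 = 0.85 m below the top edge, so y_c = 0.85 m and h_c = 0.85 × 0.848048 = 0.720841 m.
A = 3.46 × 1.7 = 5.882 m².
Resultant F = γ·h_c·A = 10.99701 × 0.720841 × 5.882 = 46.6272 kN.
I_c = b·h³/12 = 3.46 × 1.7³/12 = 1.41658 m⁴.
Centre of pressure: y_p = y_c + I_c/(y_c·A) = 0.85 + 1.41658/(0.85 × 5.882) = 0.85 + 0.283333 = 1.13333 m along the plane.

y_p = 1.13 m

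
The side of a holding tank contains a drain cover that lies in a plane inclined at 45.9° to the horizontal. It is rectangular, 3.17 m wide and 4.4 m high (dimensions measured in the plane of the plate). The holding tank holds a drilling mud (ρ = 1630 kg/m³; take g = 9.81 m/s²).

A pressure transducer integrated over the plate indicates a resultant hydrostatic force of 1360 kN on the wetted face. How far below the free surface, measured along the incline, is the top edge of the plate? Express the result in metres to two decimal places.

y_top ≈ 6.29 m

γ = ρg = 1630 × 9.81 / 1000 = 15.9903 kN/m³.
A = 3.17 × 4.4 = 13.948 m².
From F = γ·h_c·A, the centroid depth is h_c = 1360/(15.9903 × 13.948) = 6.09776 m.
Let θ = 45.9° be the plate's angle to the horizontal; measure y along the incline from where the plane meets the free surface. Vertical depth h = y·sinθ with sinθ = 0.718126.
Along the incline, y_c = h_c/sinθ = 6.09776/0.718126 = 8.49121 m.
The centroid lies 4.4/2 = 2.2 m below the top edge, so the top edge sits at y_top = 8.49121 − 2.2 = 6.29121 m along the incline.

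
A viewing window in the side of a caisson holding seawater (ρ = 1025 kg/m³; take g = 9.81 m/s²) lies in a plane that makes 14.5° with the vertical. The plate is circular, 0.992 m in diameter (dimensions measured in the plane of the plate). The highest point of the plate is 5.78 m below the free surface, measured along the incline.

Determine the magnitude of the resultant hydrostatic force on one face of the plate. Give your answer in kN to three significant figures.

γ = ρg = 1025 × 9.81 / 1000 = 10.05525 kN/m³.
The plate makes 14.5° with the vertical, i.e. θ = 90° − 14.5° = 75.5° to the horizontal. Measuring y along the incline from the free-surface line, vertical depth h = y·sinθ with sinθ = 0.968148.
The centroid is at the centre, 0.496 m below the top of the plate, so y_c = 5.78 + 0.496 = 6.276 m and h_c = 6.276 × 0.968148 = 6.0761 m.
A = π(0.496)² = 0.772882 m².
Resultant F = γ·h_c·A = 10.05525 × 6.0761 × 0.772882 = 47.2205 kN.

F ≈ 47.2 kN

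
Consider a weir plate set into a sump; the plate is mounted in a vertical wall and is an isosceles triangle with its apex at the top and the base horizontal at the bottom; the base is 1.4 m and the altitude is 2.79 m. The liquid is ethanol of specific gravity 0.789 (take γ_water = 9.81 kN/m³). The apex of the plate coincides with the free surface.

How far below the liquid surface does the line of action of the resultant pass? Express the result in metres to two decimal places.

h_p = 2.09 m

γ = 0.789 × 9.81 = 7.74009 kN/m³.
With the apex up, the centroid sits 2h/3 = 2 × 2.79/3 = 1.86 m below the apex, so the centroid depth is h_c = 1.86 m.
A = ½ × 1.4 × 2.79 = 1.953 m².
Resultant F = γ·h_c·A = 7.74009 × 1.86 × 1.953 = 28.1165 kN.
I_c = b·h³/36 = 1.4 × 2.79³/36 = 0.844575 m⁴.
Centre of pressure: y_p = y_c + I_c/(y_c·A) = 1.86 + 0.844575/(1.86 × 1.953) = 1.86 + 0.2325 = 2.0925 m along the plane.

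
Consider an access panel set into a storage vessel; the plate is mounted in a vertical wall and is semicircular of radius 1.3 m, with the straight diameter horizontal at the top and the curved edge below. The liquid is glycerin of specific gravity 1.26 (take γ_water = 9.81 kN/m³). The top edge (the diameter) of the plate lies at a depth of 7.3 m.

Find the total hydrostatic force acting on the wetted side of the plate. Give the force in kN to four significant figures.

F ≈ 257.6 kN

γ = 1.26 × 9.81 = 12.3606 kN/m³.
The centroid of a semicircle lies 4r/(3π) = 0.551737 m from the diameter, here below the top edge, so the centroid depth is h_c = 7.3 + 0.551737 = 7.85174 m.
A = πr²/2 = π × 1.3²/2 = 2.65465 m².
Resultant F = γ·h_c·A = 12.3606 × 7.85174 × 2.65465 = 257.64 kN.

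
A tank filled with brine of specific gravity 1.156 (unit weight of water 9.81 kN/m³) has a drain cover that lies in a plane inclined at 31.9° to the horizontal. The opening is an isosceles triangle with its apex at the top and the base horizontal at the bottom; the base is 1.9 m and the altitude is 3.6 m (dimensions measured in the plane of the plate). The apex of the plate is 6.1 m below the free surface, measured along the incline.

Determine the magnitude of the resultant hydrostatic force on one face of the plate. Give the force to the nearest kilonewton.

F ≈ 174 kN

γ = 1.156 × 9.81 = 11.34036 kN/m³.
Let θ = 31.9° be the plate's angle to the horizontal; measure y along the incline from where the plane meets the free surface. Vertical depth h = y·sinθ with sinθ = 0.528438.
With the apex up, the centroid sits 2h/3 = 2 × 3.6/3 = 2.4 m below the apex, so y_c = 6.1 + 2.4 = 8.5 m and h_c = 8.5 × 0.528438 = 4.49172 m.
A = ½ × 1.9 × 3.6 = 3.42 m².
Resultant F = γ·h_c·A = 11.34036 × 4.49172 × 3.42 = 174.207 kN.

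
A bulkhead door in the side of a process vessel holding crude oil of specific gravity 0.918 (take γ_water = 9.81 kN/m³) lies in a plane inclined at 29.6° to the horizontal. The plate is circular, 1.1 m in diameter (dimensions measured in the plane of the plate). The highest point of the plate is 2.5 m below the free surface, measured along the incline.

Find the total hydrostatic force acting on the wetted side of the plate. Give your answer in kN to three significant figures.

F ≈ 12.9 kN

γ = 0.918 × 9.81 = 9.00558 kN/m³.
Let θ = 29.6° be the plate's angle to the horizontal; measure y along the incline from where the plane meets the free surface. Vertical depth h = y·sinθ with sinθ = 0.493942.
The centroid is at the centre, 0.55 m below the top of the plate, so y_c = 2.5 + 0.55 = 3.05 m and h_c = 3.05 × 0.493942 = 1.50652 m.
A = π(0.55)² = 0.950332 m².
Resultant F = γ·h_c·A = 9.00558 × 1.50652 × 0.950332 = 12.8932 kN.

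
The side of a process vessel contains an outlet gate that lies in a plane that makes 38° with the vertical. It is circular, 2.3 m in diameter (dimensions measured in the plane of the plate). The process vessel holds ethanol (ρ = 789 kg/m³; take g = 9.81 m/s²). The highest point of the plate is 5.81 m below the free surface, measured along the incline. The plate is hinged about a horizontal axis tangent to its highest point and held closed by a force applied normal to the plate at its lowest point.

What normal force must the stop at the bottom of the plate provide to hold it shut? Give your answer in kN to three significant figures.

P ≈ 91.8 kN

γ = ρg = 789 × 9.81 / 1000 = 7.74009 kN/m³.
The plate makes 38° with the vertical, i.e. θ = 90° − 38° = 52° to the horizontal. Measuring y along the incline from the free-surface line, vertical depth h = y·sinθ with sinθ = 0.788011.
The centroid is at the centre, 1.15 m below the top of the plate, so y_c = 5.81 + 1.15 = 6.96 m and h_c = 6.96 × 0.788011 = 5.48456 m.
A = π(1.15)² = 4.15476 m².
Resultant F = γ·h_c·A = 7.74009 × 5.48456 × 4.15476 = 176.374 kN.
I_c = πr⁴/4 = π × 1.15⁴/4 = 1.37367 m⁴.
Centre of pressure: y_p = y_c + I_c/(y_c·A) = 6.96 + 1.37367/(6.96 × 4.15476) = 6.96 + 0.0475037 = 7.0075 m along the plane.
The resultant acts 1.15 + 0.0475037 = 1.1975 m (along the plate) below the hinge at the top edge, so the moment about the hinge is M = F × 1.1975 = 176.374 × 1.1975 = 211.208 kN·m.
A normal force at the bottom, 2.3 m from the hinge, must supply this moment: P = 211.208/2.3 = 91.8296 kN.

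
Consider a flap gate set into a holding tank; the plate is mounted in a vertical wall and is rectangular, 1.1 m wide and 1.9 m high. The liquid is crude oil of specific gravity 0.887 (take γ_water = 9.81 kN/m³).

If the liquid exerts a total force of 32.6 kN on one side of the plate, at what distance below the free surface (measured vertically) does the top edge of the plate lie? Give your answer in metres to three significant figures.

d_top ≈ 0.843 m

γ = 0.887 × 9.81 = 8.70147 kN/m³.
A = 1.1 × 1.9 = 2.09 m².
From F = γ·h_c·A, the centroid depth is h_c = 32.6/(8.70147 × 2.09) = 1.79258 m.
The centroid lies 1.9/2 = 0.95 m below the top edge, so the top edge sits at h_top = 1.79258 − 0.95 = 0.84258 m below the surface.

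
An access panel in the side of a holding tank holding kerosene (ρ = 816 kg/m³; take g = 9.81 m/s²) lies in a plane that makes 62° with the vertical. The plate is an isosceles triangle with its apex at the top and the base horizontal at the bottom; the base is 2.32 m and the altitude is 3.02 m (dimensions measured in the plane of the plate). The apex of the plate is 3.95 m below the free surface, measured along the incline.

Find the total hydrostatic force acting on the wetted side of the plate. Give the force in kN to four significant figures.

F ≈ 78.51 kN

γ = ρg = 816 × 9.81 / 1000 = 8.00496 kN/m³.
The plate makes 62° with the vertical, i.e. θ = 90° − 62° = 28° to the horizontal. Measuring y along the incline from the free-surface line, vertical depth h = y·sinθ with sinθ = 0.469472.
With the apex up, the centroid sits 2h/3 = 2 × 3.02/3 = 2.01333 m below the apex, so y_c = 3.95 + 2.01333 = 5.96333 m and h_c = 5.96333 × 0.469472 = 2.79962 m.
A = ½ × 2.32 × 3.02 = 3.5032 m².
Resultant F = γ·h_c·A = 8.00496 × 2.79962 × 3.5032 = 78.5097 kN.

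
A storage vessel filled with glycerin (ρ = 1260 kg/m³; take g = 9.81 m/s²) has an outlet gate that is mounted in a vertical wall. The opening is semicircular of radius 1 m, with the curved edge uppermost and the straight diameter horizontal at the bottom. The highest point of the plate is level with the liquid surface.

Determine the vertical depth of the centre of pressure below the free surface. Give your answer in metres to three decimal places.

h_p = 0.697 m

γ = ρg = 1260 × 9.81 / 1000 = 12.3606 kN/m³.
The centroid lies 4r/(3π) = 0.424413 m above the diameter, so r − 4r/(3π) = 1 − 0.424413 = 0.575587 m below the topmost point, so the centroid depth is h_c = 0.575587 m.
A = πr²/2 = π × 1²/2 = 1.5708 m².
Resultant F = γ·h_c·A = 12.3606 × 0.575587 × 1.5708 = 11.1756 kN.
I_c = (π/8 − 8/(9π))·r⁴ = 0.109757 × 1⁴ = 0.109757 m⁴.
Centre of pressure: y_p = y_c + I_c/(y_c·A) = 0.575587 + 0.109757/(0.575587 × 1.5708) = 0.575587 + 0.121395 = 0.696982 m along the plane.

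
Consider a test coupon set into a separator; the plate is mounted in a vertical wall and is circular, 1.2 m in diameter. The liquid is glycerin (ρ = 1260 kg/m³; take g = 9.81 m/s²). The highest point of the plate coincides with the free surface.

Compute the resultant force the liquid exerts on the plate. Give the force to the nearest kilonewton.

F ≈ 8 kN

γ = ρg = 1260 × 9.81 / 1000 = 12.3606 kN/m³.
The centroid is at the centre, 0.6 m below the top of the plate, so the centroid depth is h_c = 0.6 m.
A = π(0.6)² = 1.13097 m².
Resultant F = γ·h_c·A = 12.3606 × 0.6 × 1.13097 = 8.38768 kN.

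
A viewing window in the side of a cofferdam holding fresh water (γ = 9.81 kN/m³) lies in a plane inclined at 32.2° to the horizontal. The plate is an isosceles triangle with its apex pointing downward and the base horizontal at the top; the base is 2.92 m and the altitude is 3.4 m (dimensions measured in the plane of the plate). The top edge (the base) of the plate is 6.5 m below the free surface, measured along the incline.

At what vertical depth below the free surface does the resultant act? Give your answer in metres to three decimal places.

h_p = 4.112 m

γ = 9.81 kN/m³.
Let θ = 32.2° be the plate's angle to the horizontal; measure y along the incline from where the plane meets the free surface. Vertical depth h = y·sinθ with sinθ = 0.532876.
With the apex down, the centroid sits h/3 = 3.4/3 = 1.13333 m below the base (the top edge), so y_c = 6.5 + 1.13333 = 7.63333 m and h_c = 7.63333 × 0.532876 = 4.06762 m.
A = ½ × 2.92 × 3.4 = 4.964 m².
Resultant F = γ·h_c·A = 9.81 × 4.06762 × 4.964 = 198.08 kN.
I_c = b·h³/36 = 2.92 × 3.4³/36 = 3.18799 m⁴.
Centre of pressure: y_p = y_c + I_c/(y_c·A) = 7.63333 + 3.18799/(7.63333 × 4.964) = 7.63333 + 0.0841339 = 7.71746 m along the plane.
Vertically, h_p = y_p·sinθ = 7.71746 × 0.532876 = 4.11245 m.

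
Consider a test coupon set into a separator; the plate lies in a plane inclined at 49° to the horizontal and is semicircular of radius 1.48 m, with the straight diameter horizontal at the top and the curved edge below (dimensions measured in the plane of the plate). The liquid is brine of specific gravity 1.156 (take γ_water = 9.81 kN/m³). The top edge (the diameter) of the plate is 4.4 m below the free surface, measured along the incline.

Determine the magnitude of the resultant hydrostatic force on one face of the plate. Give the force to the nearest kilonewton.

γ = 1.156 × 9.81 = 11.34036 kN/m³.
Let θ = 49° be the plate's angle to the horizontal; measure y along the incline from where the plane meets the free surface. Vertical depth h = y·sinθ with sinθ = 0.754710.
The centroid of a semicircle lies 4r/(3π) = 0.628132 m from the diameter, here below the top edge, so y_c = 4.4 + 0.628132 = 5.02813 m and h_c = 5.02813 × 0.754710 = 3.79478 m.
A = πr²/2 = π × 1.48²/2 = 3.44067 m².
Resultant F = γ·h_c·A = 11.34036 × 3.79478 × 3.44067 = 148.066 kN.

F ≈ 148 kN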